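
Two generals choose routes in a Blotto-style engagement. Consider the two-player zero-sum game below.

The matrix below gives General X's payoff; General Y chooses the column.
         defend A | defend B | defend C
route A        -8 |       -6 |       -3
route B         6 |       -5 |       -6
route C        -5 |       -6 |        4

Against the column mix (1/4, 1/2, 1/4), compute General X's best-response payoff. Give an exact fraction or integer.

-5/2

route A: (-8)·(1/4) + (-6)·(1/2) + (-3)·(1/4) = -23/4.
route B: (6)·(1/4) + (-5)·(1/2) + (-6)·(1/4) = -5/2.
route C: (-5)·(1/4) + (-6)·(1/2) + (4)·(1/4) = -13/4.
The best pure response is route B with expected payoff -5/2.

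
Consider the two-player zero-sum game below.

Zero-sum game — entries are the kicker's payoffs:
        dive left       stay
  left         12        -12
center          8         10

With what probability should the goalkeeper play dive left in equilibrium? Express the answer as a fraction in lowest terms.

11/13

Row minima are -12 and 8, so the kicker's maximin is 8; column maxima are 12 and 10, so the goalkeeper's minimax is 10. These differ, so the equilibrium is in mixed strategies.
Let the goalkeeper play dive left with probability q. The kicker is indifferent when 12q − 12(1−q) = 8q + 10(1−q), giving q = 11/13.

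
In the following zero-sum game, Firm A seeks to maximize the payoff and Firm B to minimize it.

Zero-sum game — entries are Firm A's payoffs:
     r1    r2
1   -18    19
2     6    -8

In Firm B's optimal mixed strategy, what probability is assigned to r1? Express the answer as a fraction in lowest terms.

9/17

Row minima are -18 and -8, so Firm A's maximin is -8; column maxima are 6 and 19, so Firm B's minimax is 6. These differ, so the equilibrium is in mixed strategies.
Let Firm B play r1 with probability q. Firm A is indifferent when −18q + 19(1−q) = 6q − 8(1−q), giving q = 9/17.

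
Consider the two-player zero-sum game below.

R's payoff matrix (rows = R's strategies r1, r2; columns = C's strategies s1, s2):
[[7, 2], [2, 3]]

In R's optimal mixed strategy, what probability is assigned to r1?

Row minima are 2 and 2, so R's maximin is 2; column maxima are 7 and 3, so C's minimax is 3. These differ, so the equilibrium is in mixed strategies.
Let R play r1 with probability p. C is indifferent when 7p + 2(1−p) = 2p + 3(1−p), giving p = 1/6.

1/6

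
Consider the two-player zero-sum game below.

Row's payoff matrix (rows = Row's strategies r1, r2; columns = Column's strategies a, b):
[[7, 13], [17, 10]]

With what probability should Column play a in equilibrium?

3/13

Row minima are 7 and 10, so Row's maximin is 10; column maxima are 17 and 13, so Column's minimax is 13. These differ, so the equilibrium is in mixed strategies.
Let Column play a with probability q. Row is indifferent when 7q + 13(1−q) = 17q + 10(1−q), giving q = 3/13.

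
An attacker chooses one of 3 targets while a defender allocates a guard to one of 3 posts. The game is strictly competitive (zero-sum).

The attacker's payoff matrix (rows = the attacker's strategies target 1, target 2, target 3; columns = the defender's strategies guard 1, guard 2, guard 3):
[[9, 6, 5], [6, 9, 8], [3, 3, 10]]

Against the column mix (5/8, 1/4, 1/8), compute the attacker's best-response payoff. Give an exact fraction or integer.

target 1: (9)·(5/8) + (6)·(1/4) + (5)·(1/8) = 31/4.
target 2: (6)·(5/8) + (9)·(1/4) + (8)·(1/8) = 7.
target 3: (3)·(5/8) + (3)·(1/4) + (10)·(1/8) = 31/8.
The best pure response is target 1 with expected payoff 31/4.

31/4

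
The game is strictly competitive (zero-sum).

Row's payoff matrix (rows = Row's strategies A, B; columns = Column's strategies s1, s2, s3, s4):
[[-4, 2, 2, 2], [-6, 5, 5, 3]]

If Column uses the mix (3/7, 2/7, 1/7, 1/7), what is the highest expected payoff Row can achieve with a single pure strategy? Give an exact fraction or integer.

0

A: (-4)·(3/7) + (2)·(2/7) + (2)·(1/7) + (2)·(1/7) = -4/7.
B: (-6)·(3/7) + (5)·(2/7) + (5)·(1/7) + (3)·(1/7) = 0.
The best pure response is B with expected payoff 0.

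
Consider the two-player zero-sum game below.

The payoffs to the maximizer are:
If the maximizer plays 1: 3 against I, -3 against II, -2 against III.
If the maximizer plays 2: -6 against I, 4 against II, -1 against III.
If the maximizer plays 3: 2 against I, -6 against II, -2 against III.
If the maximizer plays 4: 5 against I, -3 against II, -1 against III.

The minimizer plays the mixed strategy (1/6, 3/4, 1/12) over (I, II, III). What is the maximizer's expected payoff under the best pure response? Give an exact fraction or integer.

23/12

1: (3)·(1/6) + (-3)·(3/4) + (-2)·(1/12) = -23/12.
2: (-6)·(1/6) + (4)·(3/4) + (-1)·(1/12) = 23/12.
3: (2)·(1/6) + (-6)·(3/4) + (-2)·(1/12) = -13/3.
4: (5)·(1/6) + (-3)·(3/4) + (-1)·(1/12) = -3/2.
The best pure response is 2 with expected payoff 23/12.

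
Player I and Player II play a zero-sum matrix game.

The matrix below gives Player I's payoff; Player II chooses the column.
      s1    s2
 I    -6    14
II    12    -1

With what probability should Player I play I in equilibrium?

Row minima are -6 and -1, so Player I's maximin is -1; column maxima are 12 and 14, so Player II's minimax is 12. These differ, so the equilibrium is in mixed strategies.
Let Player I play I with probability p. Player II is indifferent when −6p + 12(1−p) = 14p − (1−p), giving p = 13/33.

13/33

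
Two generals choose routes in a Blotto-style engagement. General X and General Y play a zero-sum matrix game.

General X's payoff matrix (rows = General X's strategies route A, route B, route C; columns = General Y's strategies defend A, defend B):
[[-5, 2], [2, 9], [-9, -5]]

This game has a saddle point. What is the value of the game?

Row minima: -5, 2, -9 → General X's maximin is 2.
Column maxima: 2, 9 → General Y's minimax is 2.
They coincide at (route B, defend A), so the value is 2.

2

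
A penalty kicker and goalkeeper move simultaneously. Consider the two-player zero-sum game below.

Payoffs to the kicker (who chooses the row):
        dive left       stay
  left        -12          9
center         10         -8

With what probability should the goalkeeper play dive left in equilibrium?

Row minima are -12 and -8, so the kicker's maximin is -8; column maxima are 10 and 9, so the goalkeeper's minimax is 9. These differ, so the equilibrium is in mixed strategies.
Let the goalkeeper play dive left with probability q. The kicker is indifferent when −12q + 9(1−q) = 10q − 8(1−q), giving q = 17/39.

17/39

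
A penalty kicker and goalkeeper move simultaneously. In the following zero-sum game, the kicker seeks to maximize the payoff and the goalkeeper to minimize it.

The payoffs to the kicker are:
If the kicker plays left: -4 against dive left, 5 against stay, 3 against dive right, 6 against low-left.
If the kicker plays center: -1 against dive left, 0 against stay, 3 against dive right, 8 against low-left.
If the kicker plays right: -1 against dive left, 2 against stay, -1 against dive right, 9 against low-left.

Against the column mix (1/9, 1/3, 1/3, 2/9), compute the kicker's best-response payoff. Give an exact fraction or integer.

32/9

left: (-4)·(1/9) + (5)·(1/3) + (3)·(1/3) + (6)·(2/9) = 32/9.
center: (-1)·(1/9) + (0)·(1/3) + (3)·(1/3) + (8)·(2/9) = 8/3.
right: (-1)·(1/9) + (2)·(1/3) + (-1)·(1/3) + (9)·(2/9) = 20/9.
The best pure response is left with expected payoff 32/9.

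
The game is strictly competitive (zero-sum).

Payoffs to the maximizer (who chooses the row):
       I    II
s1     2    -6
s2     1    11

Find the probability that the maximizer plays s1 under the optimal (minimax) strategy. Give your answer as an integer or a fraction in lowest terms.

Row minima are -6 and 1, so the maximizer's maximin is 1; column maxima are 2 and 11, so the minimizer's minimax is 2. These differ, so the equilibrium is in mixed strategies.
Let the maximizer play s1 with probability p. The minimizer is indifferent when 2p + (1−p) = −6p + 11(1−p), giving p = 5/9.

5/9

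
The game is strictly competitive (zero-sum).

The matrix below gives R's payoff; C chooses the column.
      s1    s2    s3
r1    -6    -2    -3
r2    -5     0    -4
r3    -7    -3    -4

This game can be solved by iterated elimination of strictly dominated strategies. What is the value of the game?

Column s3 is strictly dominated by s1 for C (-6<-3, -5<-4, -7<-4); eliminate s3.
Column s2 is strictly dominated by s1 for C (-6<-2, -5<0, -7<-3); eliminate s2.
Row r3 is strictly dominated by row r1 (-6>-7); eliminate r3.
Row r1 is strictly dominated by row r2 (-5>-6); eliminate r1.
Only (r2, s1) remains, with payoff -5.

-5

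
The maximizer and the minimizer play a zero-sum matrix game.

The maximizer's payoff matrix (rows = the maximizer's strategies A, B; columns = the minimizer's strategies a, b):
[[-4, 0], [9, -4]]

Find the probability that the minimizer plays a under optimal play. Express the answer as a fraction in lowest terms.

4/17

Row minima are -4 and -4, so the maximizer's maximin is -4; column maxima are 9 and 0, so the minimizer's minimax is 0. These differ, so the equilibrium is in mixed strategies.
Let the minimizer play a with probability q. The maximizer is indifferent when −4q = 9q − 4(1−q), giving q = 4/17.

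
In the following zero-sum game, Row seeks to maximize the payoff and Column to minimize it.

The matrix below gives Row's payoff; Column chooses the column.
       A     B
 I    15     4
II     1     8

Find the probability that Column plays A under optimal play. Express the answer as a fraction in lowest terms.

Row minima are 4 and 1, so Row's maximin is 4; column maxima are 15 and 8, so Column's minimax is 8. These differ, so the equilibrium is in mixed strategies.
Let Column play A with probability q. Row is indifferent when 15q + 4(1−q) = q + 8(1−q), giving q = 2/9.

2/9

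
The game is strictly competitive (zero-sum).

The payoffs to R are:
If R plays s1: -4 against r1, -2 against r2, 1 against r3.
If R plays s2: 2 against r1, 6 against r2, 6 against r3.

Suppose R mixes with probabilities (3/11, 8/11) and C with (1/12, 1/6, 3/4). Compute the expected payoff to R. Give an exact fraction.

Against (1/12, 1/6, 3/4), each row's expected payoff is s1: 1/12; s2: 17/3.
Taking the (3/11, 8/11)-weighted average: (3/11)·(1/12) + (8/11)·(17/3) = 547/132.

547/132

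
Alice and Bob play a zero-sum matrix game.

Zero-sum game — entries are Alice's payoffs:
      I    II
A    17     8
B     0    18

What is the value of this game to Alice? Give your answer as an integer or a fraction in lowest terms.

Row minima are 8 and 0, so Alice's maximin is 8; column maxima are 17 and 18, so Bob's minimax is 17. These differ, so the equilibrium is in mixed strategies.
Let Alice play A with probability p. Bob is indifferent when 17p = 8p + 18(1−p), giving p = 2/3.
Let Bob play I with probability q. Alice is indifferent when 17q + 8(1−q) = 18(1−q), giving q = 10/27.
The value is 17·(10/27) + (8)·(17/27) = 34/3.

34/3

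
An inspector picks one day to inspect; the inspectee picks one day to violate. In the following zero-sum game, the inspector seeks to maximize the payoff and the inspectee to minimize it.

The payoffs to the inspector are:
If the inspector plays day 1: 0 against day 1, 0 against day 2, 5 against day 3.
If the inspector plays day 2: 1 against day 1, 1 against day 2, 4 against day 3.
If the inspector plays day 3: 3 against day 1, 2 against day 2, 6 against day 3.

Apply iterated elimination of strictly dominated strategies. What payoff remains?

Row day 2 is strictly dominated by row day 3 (3>1, 2>1, 6>4); eliminate day 2.
Column day 3 is strictly dominated by day 1 for the inspectee (0<5, 3<6); eliminate day 3.
Row day 1 is strictly dominated by row day 3 (3>0, 2>0); eliminate day 1.
Column day 1 is strictly dominated by day 2 for the inspectee (2<3); eliminate day 1.
Only (day 3, day 2) remains, with payoff 2.

2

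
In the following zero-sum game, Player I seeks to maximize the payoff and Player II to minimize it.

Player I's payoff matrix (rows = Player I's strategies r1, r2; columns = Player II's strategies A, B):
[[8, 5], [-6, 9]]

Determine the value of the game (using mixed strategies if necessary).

Row minima are 5 and -6, so Player I's maximin is 5; column maxima are 8 and 9, so Player II's minimax is 8. These differ, so the equilibrium is in mixed strategies.
Let Player I play r1 with probability p. Player II is indifferent when 8p − 6(1−p) = 5p + 9(1−p), giving p = 5/6.
Let Player II play A with probability q. Player I is indifferent when 8q + 5(1−q) = −6q + 9(1−q), giving q = 2/9.
The value is 8·(2/9) + (5)·(7/9) = 17/3.

17/3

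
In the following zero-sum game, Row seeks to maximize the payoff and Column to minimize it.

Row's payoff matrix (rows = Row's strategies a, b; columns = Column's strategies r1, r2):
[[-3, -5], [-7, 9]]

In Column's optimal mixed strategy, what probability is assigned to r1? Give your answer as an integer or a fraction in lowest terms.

7/9

Row minima are -5 and -7, so Row's maximin is -5; column maxima are -3 and 9, so Column's minimax is -3. These differ, so the equilibrium is in mixed strategies.
Let Column play r1 with probability q. Row is indifferent when −3q − 5(1−q) = −7q + 9(1−q), giving q = 7/9.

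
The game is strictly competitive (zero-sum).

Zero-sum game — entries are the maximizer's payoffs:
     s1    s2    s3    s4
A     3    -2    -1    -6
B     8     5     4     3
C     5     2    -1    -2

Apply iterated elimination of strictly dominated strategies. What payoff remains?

Row C is strictly dominated by row B (8>5, 5>2, 4>-1, 3>-2); eliminate C.
Column s1 is strictly dominated by s2 for the minimizer (-2<3, 5<8); eliminate s1.
Column s3 is strictly dominated by s4 for the minimizer (-6<-1, 3<4); eliminate s3.
Row A is strictly dominated by row B (5>-2, 3>-6); eliminate A.
Column s2 is strictly dominated by s4 for the minimizer (3<5); eliminate s2.
Only (B, s4) remains, with payoff 3.

3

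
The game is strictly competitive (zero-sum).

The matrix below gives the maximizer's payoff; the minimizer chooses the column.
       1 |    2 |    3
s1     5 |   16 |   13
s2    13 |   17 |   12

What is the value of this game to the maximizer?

Column 2 is strictly dominated by 3 for the minimizer (it gives the maximizer more in every row).
The remaining 2×2 game on (s1, s2) × (1, 3) has no saddle point. Let the maximizer play s1 with probability p; indifference gives 5p + 13(1−p) = 13p + 12(1−p), so p = 1/9.
Similarly the minimizer's optimal q on 1 is 1/9, and the value is 5·(1/9) + (13)·(8/9) = 109/9.

109/9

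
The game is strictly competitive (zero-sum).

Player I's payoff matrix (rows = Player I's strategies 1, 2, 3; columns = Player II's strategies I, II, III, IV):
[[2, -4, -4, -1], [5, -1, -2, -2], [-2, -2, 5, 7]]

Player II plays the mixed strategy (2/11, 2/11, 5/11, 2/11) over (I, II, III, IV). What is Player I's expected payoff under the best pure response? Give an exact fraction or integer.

1: (2)·(2/11) + (-4)·(2/11) + (-4)·(5/11) + (-1)·(2/11) = -26/11.
2: (5)·(2/11) + (-1)·(2/11) + (-2)·(5/11) + (-2)·(2/11) = -6/11.
3: (-2)·(2/11) + (-2)·(2/11) + (5)·(5/11) + (7)·(2/11) = 31/11.
The best pure response is 3 with expected payoff 31/11.

31/11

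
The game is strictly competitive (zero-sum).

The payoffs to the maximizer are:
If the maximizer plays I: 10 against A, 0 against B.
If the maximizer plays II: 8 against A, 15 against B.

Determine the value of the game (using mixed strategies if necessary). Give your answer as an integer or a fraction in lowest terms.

150/17

Row minima are 0 and 8, so the maximizer's maximin is 8; column maxima are 10 and 15, so the minimizer's minimax is 10. These differ, so the equilibrium is in mixed strategies.
Let the maximizer play I with probability p. The minimizer is indifferent when 10p + 8(1−p) = 15(1−p), giving p = 7/17.
Let the minimizer play A with probability q. The maximizer is indifferent when 10q = 8q + 15(1−q), giving q = 15/17.
The value is 10·(15/17) + (0)·(2/17) = 150/17.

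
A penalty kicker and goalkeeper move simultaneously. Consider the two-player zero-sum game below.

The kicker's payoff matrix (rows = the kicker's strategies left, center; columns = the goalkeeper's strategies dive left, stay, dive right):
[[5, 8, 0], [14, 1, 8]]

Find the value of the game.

Column dive left is strictly dominated by dive right for the goalkeeper (it gives the kicker more in every row).
The remaining 2×2 game on (left, center) × (stay, dive right) has no saddle point. Let the kicker play left with probability p; indifference gives 8p + (1−p) = 8(1−p), so p = 7/15.
Similarly the goalkeeper's optimal q on stay is 8/15, and the value is 8·(8/15) + (0)·(7/15) = 64/15.

64/15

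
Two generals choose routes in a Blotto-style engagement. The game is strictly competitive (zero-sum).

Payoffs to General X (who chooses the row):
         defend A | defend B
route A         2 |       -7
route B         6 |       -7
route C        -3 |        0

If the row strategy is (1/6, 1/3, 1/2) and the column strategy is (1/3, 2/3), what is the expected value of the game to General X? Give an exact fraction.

-37/18

Against (1/3, 2/3), each row's expected payoff is route A: -4; route B: -8/3; route C: -1.
Taking the (1/6, 1/3, 1/2)-weighted average: (1/6)·(-4) + (1/3)·(-8/3) + (1/2)·(-1) = -37/18.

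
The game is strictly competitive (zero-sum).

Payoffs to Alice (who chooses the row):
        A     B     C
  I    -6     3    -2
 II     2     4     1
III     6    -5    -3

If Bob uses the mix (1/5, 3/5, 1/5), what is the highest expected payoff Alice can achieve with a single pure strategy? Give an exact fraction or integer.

I: (-6)·(1/5) + (3)·(3/5) + (-2)·(1/5) = 1/5.
II: (2)·(1/5) + (4)·(3/5) + (1)·(1/5) = 3.
III: (6)·(1/5) + (-5)·(3/5) + (-3)·(1/5) = -12/5.
The best pure response is II with expected payoff 3.

3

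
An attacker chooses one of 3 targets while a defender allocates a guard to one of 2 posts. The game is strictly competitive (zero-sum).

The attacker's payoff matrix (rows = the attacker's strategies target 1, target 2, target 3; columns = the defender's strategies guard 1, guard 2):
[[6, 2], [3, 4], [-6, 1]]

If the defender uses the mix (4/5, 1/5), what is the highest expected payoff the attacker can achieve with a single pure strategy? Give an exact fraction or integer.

target 1: (6)·(4/5) + (2)·(1/5) = 26/5.
target 2: (3)·(4/5) + (4)·(1/5) = 16/5.
target 3: (-6)·(4/5) + (1)·(1/5) = -23/5.
The best pure response is target 1 with expected payoff 26/5.

26/5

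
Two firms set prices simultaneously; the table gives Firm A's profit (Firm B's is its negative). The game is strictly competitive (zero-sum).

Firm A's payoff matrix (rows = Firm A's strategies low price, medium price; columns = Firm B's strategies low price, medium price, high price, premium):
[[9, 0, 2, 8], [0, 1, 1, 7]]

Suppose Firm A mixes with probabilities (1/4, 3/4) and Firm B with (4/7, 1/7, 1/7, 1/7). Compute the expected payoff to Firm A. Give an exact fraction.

73/28

Against (4/7, 1/7, 1/7, 1/7), each row's expected payoff is low price: 46/7; medium price: 9/7.
Taking the (1/4, 3/4)-weighted average: (1/4)·(46/7) + (3/4)·(9/7) = 73/28.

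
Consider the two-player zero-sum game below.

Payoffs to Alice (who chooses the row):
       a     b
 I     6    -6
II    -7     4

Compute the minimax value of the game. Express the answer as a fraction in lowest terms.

Row minima are -6 and -7, so Alice's maximin is -6; column maxima are 6 and 4, so Bob's minimax is 4. These differ, so the equilibrium is in mixed strategies.
Let Alice play I with probability p. Bob is indifferent when 6p − 7(1−p) = −6p + 4(1−p), giving p = 11/23.
Let Bob play a with probability q. Alice is indifferent when 6q − 6(1−q) = −7q + 4(1−q), giving q = 10/23.
The value is 6·(10/23) + (-6)·(13/23) = -18/23.

-18/23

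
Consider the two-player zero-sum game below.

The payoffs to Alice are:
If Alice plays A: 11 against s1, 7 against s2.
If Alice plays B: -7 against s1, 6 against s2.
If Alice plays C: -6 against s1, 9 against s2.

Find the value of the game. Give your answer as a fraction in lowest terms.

Row B is strictly dominated by row C, so Alice never plays it.
The remaining 2×2 game on (A, C) × (s1, s2) has no saddle point. Let Alice play A with probability p; indifference gives 11p − 6(1−p) = 7p + 9(1−p), so p = 15/19.
Similarly Bob's optimal q on s1 is 2/19, and the value is 11·(2/19) + (7)·(17/19) = 141/19.

141/19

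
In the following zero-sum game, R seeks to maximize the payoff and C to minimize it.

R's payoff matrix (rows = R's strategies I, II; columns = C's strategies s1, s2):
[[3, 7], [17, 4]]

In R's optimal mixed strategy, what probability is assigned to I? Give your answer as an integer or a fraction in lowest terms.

Row minima are 3 and 4, so R's maximin is 4; column maxima are 17 and 7, so C's minimax is 7. These differ, so the equilibrium is in mixed strategies.
Let R play I with probability p. C is indifferent when 3p + 17(1−p) = 7p + 4(1−p), giving p = 13/17.

13/17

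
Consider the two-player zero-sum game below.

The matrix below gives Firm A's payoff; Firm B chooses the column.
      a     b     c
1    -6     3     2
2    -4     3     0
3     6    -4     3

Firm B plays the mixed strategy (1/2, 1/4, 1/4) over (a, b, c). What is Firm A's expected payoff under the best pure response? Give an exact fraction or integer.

11/4

1: (-6)·(1/2) + (3)·(1/4) + (2)·(1/4) = -7/4.
2: (-4)·(1/2) + (3)·(1/4) + (0)·(1/4) = -5/4.
3: (6)·(1/2) + (-4)·(1/4) + (3)·(1/4) = 11/4.
The best pure response is 3 with expected payoff 11/4.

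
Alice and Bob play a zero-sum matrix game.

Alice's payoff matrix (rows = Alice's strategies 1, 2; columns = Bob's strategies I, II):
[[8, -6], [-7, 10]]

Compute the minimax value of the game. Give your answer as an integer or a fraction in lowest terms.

38/31

Row minima are -6 and -7, so Alice's maximin is -6; column maxima are 8 and 10, so Bob's minimax is 8. These differ, so the equilibrium is in mixed strategies.
Let Alice play 1 with probability p. Bob is indifferent when 8p − 7(1−p) = −6p + 10(1−p), giving p = 17/31.
Let Bob play I with probability q. Alice is indifferent when 8q − 6(1−q) = −7q + 10(1−q), giving q = 16/31.
The value is 8·(16/31) + (-6)·(15/31) = 38/31.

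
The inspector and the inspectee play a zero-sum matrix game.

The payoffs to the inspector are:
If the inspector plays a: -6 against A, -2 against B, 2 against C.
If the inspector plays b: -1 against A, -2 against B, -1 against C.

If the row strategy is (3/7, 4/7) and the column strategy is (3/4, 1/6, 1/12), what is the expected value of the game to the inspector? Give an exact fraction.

-8/3

Against (3/4, 1/6, 1/12), each row's expected payoff is a: -14/3; b: -7/6.
Taking the (3/7, 4/7)-weighted average: (3/7)·(-14/3) + (4/7)·(-7/6) = -8/3.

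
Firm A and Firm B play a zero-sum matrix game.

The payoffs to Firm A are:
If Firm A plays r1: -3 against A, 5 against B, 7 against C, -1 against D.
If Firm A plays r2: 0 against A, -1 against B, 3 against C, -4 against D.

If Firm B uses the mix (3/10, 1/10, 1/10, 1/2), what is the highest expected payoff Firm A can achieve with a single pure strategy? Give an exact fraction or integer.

r1: (-3)·(3/10) + (5)·(1/10) + (7)·(1/10) + (-1)·(1/2) = -1/5.
r2: (0)·(3/10) + (-1)·(1/10) + (3)·(1/10) + (-4)·(1/2) = -9/5.
The best pure response is r1 with expected payoff -1/5.

-1/5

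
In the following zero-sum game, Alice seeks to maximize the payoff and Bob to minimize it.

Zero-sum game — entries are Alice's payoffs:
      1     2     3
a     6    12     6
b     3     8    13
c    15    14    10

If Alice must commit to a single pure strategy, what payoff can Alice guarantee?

The worst-case payoff for each row is a: 6, b: 3, c: 10.
The best of these is 10.

10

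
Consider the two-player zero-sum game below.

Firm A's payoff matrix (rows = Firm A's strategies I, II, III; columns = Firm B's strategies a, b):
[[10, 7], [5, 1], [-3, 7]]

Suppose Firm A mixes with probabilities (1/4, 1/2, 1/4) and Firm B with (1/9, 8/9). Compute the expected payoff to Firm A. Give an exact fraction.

145/36

Against (1/9, 8/9), each row's expected payoff is I: 22/3; II: 13/9; III: 53/9.
Taking the (1/4, 1/2, 1/4)-weighted average: (1/4)·(22/3) + (1/2)·(13/9) + (1/4)·(53/9) = 145/36.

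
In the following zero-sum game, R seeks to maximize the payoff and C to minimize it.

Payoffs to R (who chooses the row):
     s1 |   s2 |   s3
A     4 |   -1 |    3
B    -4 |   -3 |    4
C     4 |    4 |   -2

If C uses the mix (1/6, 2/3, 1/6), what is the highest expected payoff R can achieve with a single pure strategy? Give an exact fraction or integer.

3

A: (4)·(1/6) + (-1)·(2/3) + (3)·(1/6) = 1/2.
B: (-4)·(1/6) + (-3)·(2/3) + (4)·(1/6) = -2.
C: (4)·(1/6) + (4)·(2/3) + (-2)·(1/6) = 3.
The best pure response is C with expected payoff 3.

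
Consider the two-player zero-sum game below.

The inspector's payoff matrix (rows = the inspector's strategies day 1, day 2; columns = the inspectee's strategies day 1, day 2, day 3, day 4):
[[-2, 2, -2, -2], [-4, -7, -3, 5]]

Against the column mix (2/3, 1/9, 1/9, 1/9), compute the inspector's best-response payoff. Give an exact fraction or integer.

day 1: (-2)·(2/3) + (2)·(1/9) + (-2)·(1/9) + (-2)·(1/9) = -14/9.
day 2: (-4)·(2/3) + (-7)·(1/9) + (-3)·(1/9) + (5)·(1/9) = -29/9.
The best pure response is day 1 with expected payoff -14/9.

-14/9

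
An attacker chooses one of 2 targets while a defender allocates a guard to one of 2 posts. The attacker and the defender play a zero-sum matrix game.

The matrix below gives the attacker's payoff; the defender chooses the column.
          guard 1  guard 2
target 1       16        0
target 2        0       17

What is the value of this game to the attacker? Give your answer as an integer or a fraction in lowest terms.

Row minima are 0 and 0, so the attacker's maximin is 0; column maxima are 16 and 17, so the defender's minimax is 16. These differ, so the equilibrium is in mixed strategies.
Let the attacker play target 1 with probability p. The defender is indifferent when 16p = 17(1−p), giving p = 17/33.
Let the defender play guard 1 with probability q. The attacker is indifferent when 16q = 17(1−q), giving q = 17/33.
The value is 16·(17/33) + (0)·(16/33) = 272/33.

272/33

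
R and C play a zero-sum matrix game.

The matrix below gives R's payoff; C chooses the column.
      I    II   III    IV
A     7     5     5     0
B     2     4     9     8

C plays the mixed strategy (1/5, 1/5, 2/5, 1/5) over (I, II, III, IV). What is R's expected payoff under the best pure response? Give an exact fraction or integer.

32/5

A: (7)·(1/5) + (5)·(1/5) + (5)·(2/5) + (0)·(1/5) = 22/5.
B: (2)·(1/5) + (4)·(1/5) + (9)·(2/5) + (8)·(1/5) = 32/5.
The best pure response is B with expected payoff 32/5.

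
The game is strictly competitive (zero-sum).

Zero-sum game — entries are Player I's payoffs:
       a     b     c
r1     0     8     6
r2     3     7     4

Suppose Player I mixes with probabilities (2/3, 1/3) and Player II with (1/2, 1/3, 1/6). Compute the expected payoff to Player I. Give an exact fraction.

71/18

Against (1/2, 1/3, 1/6), each row's expected payoff is r1: 11/3; r2: 9/2.
Taking the (2/3, 1/3)-weighted average: (2/3)·(11/3) + (1/3)·(9/2) = 71/18.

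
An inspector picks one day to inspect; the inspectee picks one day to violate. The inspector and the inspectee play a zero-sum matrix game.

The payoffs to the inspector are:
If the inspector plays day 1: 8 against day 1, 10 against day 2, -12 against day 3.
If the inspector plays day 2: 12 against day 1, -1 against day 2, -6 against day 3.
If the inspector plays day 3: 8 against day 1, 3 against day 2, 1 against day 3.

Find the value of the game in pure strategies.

1

Row minima: -12, -6, 1 → the inspector's maximin is 1.
Column maxima: 12, 10, 1 → the inspectee's minimax is 1.
They coincide at (day 3, day 3), so the value is 1.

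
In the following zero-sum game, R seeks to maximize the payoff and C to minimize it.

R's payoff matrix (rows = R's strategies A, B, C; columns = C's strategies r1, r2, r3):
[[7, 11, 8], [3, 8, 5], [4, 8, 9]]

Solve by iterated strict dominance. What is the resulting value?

7

Column r3 is strictly dominated by r1 for C (7<8, 3<5, 4<9); eliminate r3.
Row B is strictly dominated by row A (7>3, 11>8); eliminate B.
Row C is strictly dominated by row A (7>4, 11>8); eliminate C.
Column r2 is strictly dominated by r1 for C (7<11); eliminate r2.
Only (A, r1) remains, with payoff 7.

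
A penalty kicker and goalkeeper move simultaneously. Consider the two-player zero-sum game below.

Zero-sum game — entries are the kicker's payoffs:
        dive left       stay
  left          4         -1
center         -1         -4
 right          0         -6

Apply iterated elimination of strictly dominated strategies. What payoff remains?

Row center is strictly dominated by row left (4>-1, -1>-4); eliminate center.
Row right is strictly dominated by row left (4>0, -1>-6); eliminate right.
Column dive left is strictly dominated by stay for the goalkeeper (-1<4); eliminate dive left.
Only (left, stay) remains, with payoff -1.

-1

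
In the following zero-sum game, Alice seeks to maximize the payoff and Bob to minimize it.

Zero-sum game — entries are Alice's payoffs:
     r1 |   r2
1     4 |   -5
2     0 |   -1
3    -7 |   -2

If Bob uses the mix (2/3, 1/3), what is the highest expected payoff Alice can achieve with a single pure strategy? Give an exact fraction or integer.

1

1: (4)·(2/3) + (-5)·(1/3) = 1.
2: (0)·(2/3) + (-1)·(1/3) = -1/3.
3: (-7)·(2/3) + (-2)·(1/3) = -16/3.
The best pure response is 1 with expected payoff 1.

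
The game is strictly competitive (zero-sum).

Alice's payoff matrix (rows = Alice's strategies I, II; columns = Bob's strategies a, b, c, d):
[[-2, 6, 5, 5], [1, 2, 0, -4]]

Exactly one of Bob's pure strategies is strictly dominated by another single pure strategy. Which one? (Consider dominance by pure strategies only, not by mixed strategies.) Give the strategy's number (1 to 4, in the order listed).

Bob prefers columns that give Alice less. Compare b with a: -2 < 6, 1 < 2.
So a strictly dominates b for Bob; b is strictly dominated.

2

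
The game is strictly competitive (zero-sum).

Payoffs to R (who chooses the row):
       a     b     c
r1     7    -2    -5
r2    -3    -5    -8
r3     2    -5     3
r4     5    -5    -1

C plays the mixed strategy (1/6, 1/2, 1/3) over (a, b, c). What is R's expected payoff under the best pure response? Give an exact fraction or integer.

r1: (7)·(1/6) + (-2)·(1/2) + (-5)·(1/3) = -3/2.
r2: (-3)·(1/6) + (-5)·(1/2) + (-8)·(1/3) = -17/3.
r3: (2)·(1/6) + (-5)·(1/2) + (3)·(1/3) = -7/6.
r4: (5)·(1/6) + (-5)·(1/2) + (-1)·(1/3) = -2.
The best pure response is r3 with expected payoff -7/6.

-7/6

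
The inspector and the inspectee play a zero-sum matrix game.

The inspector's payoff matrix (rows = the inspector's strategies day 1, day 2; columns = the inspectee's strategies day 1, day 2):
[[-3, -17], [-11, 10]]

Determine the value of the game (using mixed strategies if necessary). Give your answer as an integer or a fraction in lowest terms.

Row minima are -17 and -11, so the inspector's maximin is -11; column maxima are -3 and 10, so the inspectee's minimax is -3. These differ, so the equilibrium is in mixed strategies.
Let the inspector play day 1 with probability p. The inspectee is indifferent when −3p − 11(1−p) = −17p + 10(1−p), giving p = 3/5.
Let the inspectee play day 1 with probability q. The inspector is indifferent when −3q − 17(1−q) = −11q + 10(1−q), giving q = 27/35.
The value is -3·(27/35) + (-17)·(8/35) = -31/5.

-31/5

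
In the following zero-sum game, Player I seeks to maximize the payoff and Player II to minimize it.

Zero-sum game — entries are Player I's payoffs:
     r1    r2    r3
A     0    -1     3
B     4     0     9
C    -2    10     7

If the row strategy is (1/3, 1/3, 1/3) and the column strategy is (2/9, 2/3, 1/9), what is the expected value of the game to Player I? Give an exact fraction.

Against (2/9, 2/3, 1/9), each row's expected payoff is A: -1/3; B: 17/9; C: 7.
Taking the (1/3, 1/3, 1/3)-weighted average: (1/3)·(-1/3) + (1/3)·(17/9) + (1/3)·(7) = 77/27.

77/27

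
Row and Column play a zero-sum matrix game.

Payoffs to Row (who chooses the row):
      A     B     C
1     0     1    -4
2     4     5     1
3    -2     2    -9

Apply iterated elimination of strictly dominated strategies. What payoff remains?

Row 3 is strictly dominated by row 2 (4>-2, 5>2, 1>-9); eliminate 3.
Column B is strictly dominated by A for Column (0<1, 4<5); eliminate B.
Column A is strictly dominated by C for Column (-4<0, 1<4); eliminate A.
Row 1 is strictly dominated by row 2 (1>-4); eliminate 1.
Only (2, C) remains, with payoff 1.

1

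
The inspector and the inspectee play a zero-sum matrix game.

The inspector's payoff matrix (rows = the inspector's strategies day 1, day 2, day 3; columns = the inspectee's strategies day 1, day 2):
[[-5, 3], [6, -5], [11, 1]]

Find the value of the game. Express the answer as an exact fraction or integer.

Row day 2 is strictly dominated by row day 3, so the inspector never plays it.
The remaining 2×2 game on (day 1, day 3) × (day 1, day 2) has no saddle point. Let the inspector play day 1 with probability p; indifference gives −5p + 11(1−p) = 3p + (1−p), so p = 5/9.
Similarly the inspectee's optimal q on day 1 is 1/9, and the value is -5·(1/9) + (3)·(8/9) = 19/9.

19/9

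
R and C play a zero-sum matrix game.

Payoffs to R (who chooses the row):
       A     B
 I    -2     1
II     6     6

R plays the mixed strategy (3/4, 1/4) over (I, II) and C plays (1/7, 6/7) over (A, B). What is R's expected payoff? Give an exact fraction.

27/14

Against (1/7, 6/7), each row's expected payoff is I: 4/7; II: 6.
Taking the (3/4, 1/4)-weighted average: (3/4)·(4/7) + (1/4)·(6) = 27/14.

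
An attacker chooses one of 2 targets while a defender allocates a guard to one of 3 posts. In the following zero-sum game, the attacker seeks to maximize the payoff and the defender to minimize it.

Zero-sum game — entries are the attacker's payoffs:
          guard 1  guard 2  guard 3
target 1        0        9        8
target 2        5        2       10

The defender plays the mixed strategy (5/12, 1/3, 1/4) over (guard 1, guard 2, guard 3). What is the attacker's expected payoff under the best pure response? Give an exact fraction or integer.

21/4

target 1: (0)·(5/12) + (9)·(1/3) + (8)·(1/4) = 5.
target 2: (5)·(5/12) + (2)·(1/3) + (10)·(1/4) = 21/4.
The best pure response is target 2 with expected payoff 21/4.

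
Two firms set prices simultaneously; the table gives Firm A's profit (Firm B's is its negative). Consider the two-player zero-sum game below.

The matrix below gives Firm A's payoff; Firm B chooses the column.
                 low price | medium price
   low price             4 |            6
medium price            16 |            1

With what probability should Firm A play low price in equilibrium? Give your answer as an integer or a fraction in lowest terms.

15/17

Row minima are 4 and 1, so Firm A's maximin is 4; column maxima are 16 and 6, so Firm B's minimax is 6. These differ, so the equilibrium is in mixed strategies.
Let Firm A play low price with probability p. Firm B is indifferent when 4p + 16(1−p) = 6p + (1−p), giving p = 15/17.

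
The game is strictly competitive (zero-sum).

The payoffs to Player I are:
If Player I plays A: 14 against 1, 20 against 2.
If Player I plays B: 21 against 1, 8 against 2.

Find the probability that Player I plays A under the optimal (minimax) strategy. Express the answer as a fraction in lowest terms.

13/19

Row minima are 14 and 8, so Player I's maximin is 14; column maxima are 21 and 20, so Player II's minimax is 20. These differ, so the equilibrium is in mixed strategies.
Let Player I play A with probability p. Player II is indifferent when 14p + 21(1−p) = 20p + 8(1−p), giving p = 13/19.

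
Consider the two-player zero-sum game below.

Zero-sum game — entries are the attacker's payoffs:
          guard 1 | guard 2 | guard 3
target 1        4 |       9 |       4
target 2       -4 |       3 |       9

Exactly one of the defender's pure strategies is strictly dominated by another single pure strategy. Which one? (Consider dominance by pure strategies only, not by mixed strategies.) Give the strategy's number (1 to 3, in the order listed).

The defender prefers columns that give the attacker less. Compare guard 2 with guard 1: 4 < 9, -4 < 3.
So guard 1 strictly dominates guard 2 for the defender; guard 2 is strictly dominated.

2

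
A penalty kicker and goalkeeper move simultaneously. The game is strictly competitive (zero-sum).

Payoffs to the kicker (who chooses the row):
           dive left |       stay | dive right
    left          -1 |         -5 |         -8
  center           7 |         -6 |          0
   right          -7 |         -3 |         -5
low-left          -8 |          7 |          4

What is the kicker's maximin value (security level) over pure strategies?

The worst-case payoff for each row is left: -8, center: -6, right: -7, low-left: -8.
The best of these is -6.

-6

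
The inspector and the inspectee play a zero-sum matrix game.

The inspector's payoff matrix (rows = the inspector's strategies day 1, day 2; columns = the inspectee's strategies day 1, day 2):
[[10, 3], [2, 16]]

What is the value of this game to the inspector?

22/3

Row minima are 3 and 2, so the inspector's maximin is 3; column maxima are 10 and 16, so the inspectee's minimax is 10. These differ, so the equilibrium is in mixed strategies.
Let the inspector play day 1 with probability p. The inspectee is indifferent when 10p + 2(1−p) = 3p + 16(1−p), giving p = 2/3.
Let the inspectee play day 1 with probability q. The inspector is indifferent when 10q + 3(1−q) = 2q + 16(1−q), giving q = 13/21.
The value is 10·(13/21) + (3)·(8/21) = 22/3.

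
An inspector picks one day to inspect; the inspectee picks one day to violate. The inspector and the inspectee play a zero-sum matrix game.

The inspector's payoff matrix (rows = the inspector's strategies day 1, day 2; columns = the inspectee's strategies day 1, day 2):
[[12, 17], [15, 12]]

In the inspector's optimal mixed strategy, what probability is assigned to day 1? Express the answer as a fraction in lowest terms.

3/8

Row minima are 12 and 12, so the inspector's maximin is 12; column maxima are 15 and 17, so the inspectee's minimax is 15. These differ, so the equilibrium is in mixed strategies.
Let the inspector play day 1 with probability p. The inspectee is indifferent when 12p + 15(1−p) = 17p + 12(1−p), giving p = 3/8.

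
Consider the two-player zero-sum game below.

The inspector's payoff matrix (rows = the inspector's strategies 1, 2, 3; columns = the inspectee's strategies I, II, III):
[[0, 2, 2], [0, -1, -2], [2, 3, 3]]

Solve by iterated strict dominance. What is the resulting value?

2

Row 1 is strictly dominated by row 3 (2>0, 3>2, 3>2); eliminate 1.
Row 2 is strictly dominated by row 3 (2>0, 3>-1, 3>-2); eliminate 2.
Column II is strictly dominated by I for the inspectee (2<3); eliminate II.
Column III is strictly dominated by I for the inspectee (2<3); eliminate III.
Only (3, I) remains, with payoff 2.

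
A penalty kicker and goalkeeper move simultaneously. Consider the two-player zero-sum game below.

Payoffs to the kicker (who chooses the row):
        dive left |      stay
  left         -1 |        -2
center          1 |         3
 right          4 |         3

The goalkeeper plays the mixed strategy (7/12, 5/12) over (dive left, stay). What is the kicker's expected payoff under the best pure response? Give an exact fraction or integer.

43/12

left: (-1)·(7/12) + (-2)·(5/12) = -17/12.
center: (1)·(7/12) + (3)·(5/12) = 11/6.
right: (4)·(7/12) + (3)·(5/12) = 43/12.
The best pure response is right with expected payoff 43/12.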